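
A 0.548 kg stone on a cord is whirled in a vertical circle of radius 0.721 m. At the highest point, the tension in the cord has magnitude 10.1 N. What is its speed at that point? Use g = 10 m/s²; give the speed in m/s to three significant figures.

At the top, T + mg = mv²/r, so v = √(r(T/m + g)) = √(0.721 × (10.1/0.548 + 10.0)) = √(0.721 × 28.43) = √20.50 = 4.528 m/s.

4.53 m/s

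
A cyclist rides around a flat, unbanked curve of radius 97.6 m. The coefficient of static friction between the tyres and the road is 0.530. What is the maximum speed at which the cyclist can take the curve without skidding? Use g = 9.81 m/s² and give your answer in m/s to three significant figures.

22.5 m/s

The only inward force on a level bend is static friction, so at the limit f_s = μ_s N = μ_s m g = m v²/r.
Mass cancels: v_max = √(μ_s g r) = √(0.530 × 9.81 × 97.6) = √507.5 = 22.53 m/s.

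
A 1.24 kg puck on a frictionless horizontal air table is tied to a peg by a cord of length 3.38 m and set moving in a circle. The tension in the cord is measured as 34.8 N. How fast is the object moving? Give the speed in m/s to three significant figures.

T = m v²/r ⇒ v = √(T r / m) = √(34.8 × 3.38 / 1.24) = √94.86 = 9.740 m/s.

9.74 m/s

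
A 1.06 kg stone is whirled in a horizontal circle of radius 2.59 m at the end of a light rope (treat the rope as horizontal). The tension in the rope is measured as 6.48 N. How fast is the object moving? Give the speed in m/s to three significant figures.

T = m v²/r ⇒ v = √(T r / m) = √(6.48 × 2.59 / 1.06) = √15.83 = 3.979 m/s.

3.98 m/s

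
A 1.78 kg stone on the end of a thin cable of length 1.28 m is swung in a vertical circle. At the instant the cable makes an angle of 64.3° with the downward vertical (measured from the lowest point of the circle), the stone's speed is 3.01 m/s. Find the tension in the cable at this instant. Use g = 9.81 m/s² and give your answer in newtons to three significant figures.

20.2 N

Take the radial direction toward the centre of the circle as positive. The component of the weight along the string toward the centre is −mg cos φ (φ measured from the bottom), so Newton's second law along the string gives T − mg cos φ = m v²/r.
cos 64.3° = 0.4337, so T = m(v²/r + g cos φ) = 1.78 × ((3.01)²/1.28 + 9.81 × 0.4337) = 1.78 × (7.078 + (4.254)) = 1.78 × 11.33 = 20.17 N.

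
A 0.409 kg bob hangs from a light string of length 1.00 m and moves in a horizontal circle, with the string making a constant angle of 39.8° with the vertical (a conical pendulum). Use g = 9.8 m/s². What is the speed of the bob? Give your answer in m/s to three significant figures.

2.29 m/s

The radius of the circle is r = L sinθ = 1.00 × sin 39.8° = 0.6401 m.
Horizontally T sinθ = mv²/r and vertically T cosθ = mg, so tanθ = v²/(rg).
v = √(r g tanθ) = √(0.6401 × 9.8 × 0.8332) = √5.227 = 2.286 m/s.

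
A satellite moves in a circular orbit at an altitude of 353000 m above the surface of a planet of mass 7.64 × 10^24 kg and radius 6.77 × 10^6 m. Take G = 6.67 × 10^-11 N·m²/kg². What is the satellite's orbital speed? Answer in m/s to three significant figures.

Orbital radius r = R + h = 6.77 × 10^6 + 353000 = 7.123 × 10^6 m.
Gravity supplies the centripetal force: G M m / r² = m v² / r, so v = √(GM/r).
v = √(6.67 × 10^-11 × 7.64 × 10^24 / 7.123 × 10^6) = √(7.154 × 10^7) = 8458 m/s.

8460 m/s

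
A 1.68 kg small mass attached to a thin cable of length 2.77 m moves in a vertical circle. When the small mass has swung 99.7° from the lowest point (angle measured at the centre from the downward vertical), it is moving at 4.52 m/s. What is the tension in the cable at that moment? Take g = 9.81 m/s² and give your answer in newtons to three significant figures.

Take the radial direction toward the centre of the circle as positive. The component of the weight along the string toward the centre is −mg cos φ (φ measured from the bottom), so Newton's second law along the string gives T − mg cos φ = m v²/r.
cos 99.7° = -0.1685, so T = m(v²/r + g cos φ) = 1.68 × ((4.52)²/2.77 + 9.81 × -0.1685) = 1.68 × (7.376 + (-1.653)) = 1.68 × 5.723 = 9.614 N.

9.61 N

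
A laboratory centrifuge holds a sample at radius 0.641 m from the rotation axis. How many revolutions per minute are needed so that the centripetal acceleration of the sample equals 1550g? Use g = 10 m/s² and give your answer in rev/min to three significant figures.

1480 rev/min

Require ω²r = 1550g, so ω = √(1550 × 10.0/0.641) = 155.5 rad/s.
In rev/min: ω × 60/(2π) = 155.5 × 60/(2π) = 1485 rev/min.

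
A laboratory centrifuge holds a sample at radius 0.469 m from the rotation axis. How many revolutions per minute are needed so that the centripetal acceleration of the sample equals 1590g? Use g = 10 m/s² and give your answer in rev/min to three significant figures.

Require ω²r = 1590g, so ω = √(1590 × 10.0/0.469) = 184.1 rad/s.
In rev/min: ω × 60/(2π) = 184.1 × 60/(2π) = 1758 rev/min.

1760 rev/min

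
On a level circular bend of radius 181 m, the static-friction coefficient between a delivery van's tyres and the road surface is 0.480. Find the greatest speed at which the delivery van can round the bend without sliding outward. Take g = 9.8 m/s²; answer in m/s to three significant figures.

29.2 m/s

The only inward force on a level bend is static friction, so at the limit f_s = μ_s N = μ_s m g = m v²/r.
Mass cancels: v_max = √(μ_s g r) = √(0.480 × 9.8 × 181) = √851.4 = 29.18 m/s.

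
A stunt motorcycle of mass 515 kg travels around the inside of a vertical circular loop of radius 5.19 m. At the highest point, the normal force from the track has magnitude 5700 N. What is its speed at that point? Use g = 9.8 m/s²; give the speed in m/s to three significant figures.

At the top, N + mg = mv²/r, so v = √(r(N/m + g)) = √(5.19 × (5700/515 + 9.8)) = √(5.19 × 20.87) = √108.3 = 10.41 m/s.

10.4 m/s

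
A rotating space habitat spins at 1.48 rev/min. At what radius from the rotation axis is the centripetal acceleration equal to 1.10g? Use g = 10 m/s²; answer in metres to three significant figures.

458 m

ω = 1.48 rev/min × 2π/60 = 0.1550 rad/s.
a_c = ω²r = 1.10g ⇒ r = 1.10 × 10.0 / (0.1550)² = 11.00/0.02402 = 457.9 m.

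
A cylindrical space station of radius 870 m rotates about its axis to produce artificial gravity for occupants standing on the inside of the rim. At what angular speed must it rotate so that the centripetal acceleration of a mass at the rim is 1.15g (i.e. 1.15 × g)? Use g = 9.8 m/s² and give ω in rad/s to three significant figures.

Centripetal acceleration a_c = ω²r. Setting ω²r = 1.15g:
ω = √(1.15g / r) = √(1.15 × 9.8 / 870) = √0.01295 = 0.1138 rad/s.

0.114 rad/s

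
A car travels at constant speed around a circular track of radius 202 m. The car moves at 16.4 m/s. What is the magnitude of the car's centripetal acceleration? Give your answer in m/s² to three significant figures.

1.33 m/s²

a_c = v²/r = (16.40)²/202 = 269.0/202 = 1.331 m/s².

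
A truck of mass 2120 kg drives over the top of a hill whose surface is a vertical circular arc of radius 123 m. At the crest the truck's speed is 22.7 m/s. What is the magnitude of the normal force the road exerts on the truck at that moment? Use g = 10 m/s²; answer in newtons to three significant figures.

12300 N

At the crest the centripetal acceleration points downward (toward the centre of the arc), so mg − N = mv²/r.
N = m(g − v²/r) = 2120 × (10.0 − (22.7)²/123) = 2120 × (10.0 − 4.189) = 2120 × 5.811 = 12320 N.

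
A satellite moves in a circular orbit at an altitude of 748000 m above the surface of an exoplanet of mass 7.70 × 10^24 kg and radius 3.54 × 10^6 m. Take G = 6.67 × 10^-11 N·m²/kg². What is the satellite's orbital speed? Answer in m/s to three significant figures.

Orbital radius r = R + h = 3.54 × 10^6 + 748000 = 4.288 × 10^6 m.
Gravity supplies the centripetal force: G M m / r² = m v² / r, so v = √(GM/r).
v = √(6.67 × 10^-11 × 7.70 × 10^24 / 4.288 × 10^6) = √(1.198 × 10^8) = 10940 m/s.

10900 m/s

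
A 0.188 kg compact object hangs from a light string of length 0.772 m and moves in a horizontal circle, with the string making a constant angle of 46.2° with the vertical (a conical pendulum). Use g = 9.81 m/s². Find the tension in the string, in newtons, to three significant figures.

Vertically the bob has no acceleration, so T cosθ = mg.
T = mg/cosθ = 0.188 × 9.81 / cos 46.2° = 1.844/0.6921 = 2.665 N.

2.66 N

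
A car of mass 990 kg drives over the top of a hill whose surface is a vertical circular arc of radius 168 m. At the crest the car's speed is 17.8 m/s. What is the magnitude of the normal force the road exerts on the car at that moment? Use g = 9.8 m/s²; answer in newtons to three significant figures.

At the crest the centripetal acceleration points downward (toward the centre of the arc), so mg − N = mv²/r.
N = m(g − v²/r) = 990 × (9.8 − (17.8)²/168) = 990 × (9.8 − 1.886) = 990 × 7.914 = 7835 N.

7830 N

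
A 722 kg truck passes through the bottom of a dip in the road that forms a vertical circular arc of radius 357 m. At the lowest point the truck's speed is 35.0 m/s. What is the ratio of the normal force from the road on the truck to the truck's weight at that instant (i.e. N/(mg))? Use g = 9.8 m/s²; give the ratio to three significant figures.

1.35

At the bottom, N − mg = mv²/r, so N = m(v²/r + g) and N/(mg) = v²/(rg) + 1 = (35.0)²/(357 × 9.8) + 1 = 0.3501 + 1 = 1.350.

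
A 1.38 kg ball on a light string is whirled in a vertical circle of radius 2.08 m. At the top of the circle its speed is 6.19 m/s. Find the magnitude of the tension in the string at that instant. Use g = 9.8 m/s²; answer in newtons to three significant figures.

At the top, both T and the weight mg point inward (toward the centre), so T + mg = mv²/r.
T = m(v²/r − g) = 1.38 × ((6.19)²/2.08 − 9.8) = 1.38 × (18.42 − 9.8) = 1.38 × 8.621 = 11.90 N.

11.9 N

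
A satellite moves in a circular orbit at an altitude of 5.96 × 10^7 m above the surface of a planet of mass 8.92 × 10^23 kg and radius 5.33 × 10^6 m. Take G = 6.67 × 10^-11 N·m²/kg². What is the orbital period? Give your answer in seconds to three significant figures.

426000 s

r = R + h = 5.33 × 10^6 + 5.96 × 10^7 = 6.493 × 10^7 m. Gravity provides the centripetal force: G M m / r² = m v² / r ⇒ v = √(GM/r) = 957.2 m/s.
T = 2πr/v = 2π × 6.493 × 10^7 / 957.2 = 426200 s.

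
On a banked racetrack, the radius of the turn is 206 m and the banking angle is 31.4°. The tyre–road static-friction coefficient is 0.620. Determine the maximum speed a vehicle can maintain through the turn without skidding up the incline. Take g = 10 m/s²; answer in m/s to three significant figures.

63.9 m/s

At the maximum speed, friction acts down the slope at its limiting value f = μN. Radially (horizontal, toward centre): N sinθ + μN cosθ = mv²/r. Vertically: N cosθ − μN sinθ = mg.
Dividing: v² = r g (sinθ + μcosθ)/(cosθ − μsinθ).
sinθ + μcosθ = 0.5210 + 0.620×0.8536 = 1.050; cosθ − μsinθ = 0.8536 − 0.620×0.5210 = 0.5305.
v² = 206 × 10.0 × 1.050/0.5305 = 4078 m²/s², so v = 63.86 m/s.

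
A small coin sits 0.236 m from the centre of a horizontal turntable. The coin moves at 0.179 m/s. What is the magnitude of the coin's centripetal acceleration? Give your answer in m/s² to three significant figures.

a_c = v²/r = (0.1790)²/0.236 = 0.03204/0.236 = 0.1358 m/s².

0.136 m/s²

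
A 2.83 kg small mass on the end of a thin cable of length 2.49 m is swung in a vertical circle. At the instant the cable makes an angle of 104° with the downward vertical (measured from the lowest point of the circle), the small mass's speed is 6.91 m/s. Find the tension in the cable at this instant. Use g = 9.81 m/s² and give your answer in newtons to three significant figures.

Take the radial direction toward the centre of the circle as positive. The component of the weight along the string toward the centre is −mg cos φ (φ measured from the bottom), so Newton's second law along the string gives T − mg cos φ = m v²/r.
cos 104° = -0.2419, so T = m(v²/r + g cos φ) = 2.83 × ((6.91)²/2.49 + 9.81 × -0.2419) = 2.83 × (19.18 + (-2.373)) = 2.83 × 16.80 = 47.55 N.

47.6 N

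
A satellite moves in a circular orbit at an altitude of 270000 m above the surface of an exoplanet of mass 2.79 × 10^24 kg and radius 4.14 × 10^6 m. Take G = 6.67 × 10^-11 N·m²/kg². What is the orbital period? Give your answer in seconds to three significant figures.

4270 s

r = R + h = 4.14 × 10^6 + 270000 = 4.410 × 10^6 m. Gravity provides the centripetal force: G M m / r² = m v² / r ⇒ v = √(GM/r) = 6496 m/s.
T = 2πr/v = 2π × 4.410 × 10^6 / 6496 = 4266 s.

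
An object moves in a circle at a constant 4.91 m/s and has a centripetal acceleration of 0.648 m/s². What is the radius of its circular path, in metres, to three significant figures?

37.2 m

a_c = v²/r ⇒ r = v²/a_c = (4.91)²/0.648 = 24.11/0.648 = 37.20 m.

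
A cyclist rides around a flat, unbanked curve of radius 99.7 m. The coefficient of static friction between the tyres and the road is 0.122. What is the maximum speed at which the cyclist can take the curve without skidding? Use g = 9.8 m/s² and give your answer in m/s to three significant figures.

10.9 m/s

On a flat curve, static friction is the only horizontal force, so it must supply the full centripetal force: μ_s m g = m v²/r.
Mass cancels: v_max = √(μ_s g r) = √(0.122 × 9.8 × 99.7) = √119.2 = 10.92 m/s.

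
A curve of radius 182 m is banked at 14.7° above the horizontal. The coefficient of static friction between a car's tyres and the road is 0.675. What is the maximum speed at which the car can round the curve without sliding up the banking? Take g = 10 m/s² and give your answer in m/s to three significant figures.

45.5 m/s

At the maximum speed, friction acts down the slope at its limiting value f = μN. Radially (horizontal, toward centre): N sinθ + μN cosθ = mv²/r. Vertically: N cosθ − μN sinθ = mg.
Dividing: v² = r g (sinθ + μcosθ)/(cosθ − μsinθ).
sinθ + μcosθ = 0.2538 + 0.675×0.9673 = 0.9067; cosθ − μsinθ = 0.9673 − 0.675×0.2538 = 0.7960.
v² = 182 × 10.0 × 0.9067/0.7960 = 2073 m²/s², so v = 45.53 m/s.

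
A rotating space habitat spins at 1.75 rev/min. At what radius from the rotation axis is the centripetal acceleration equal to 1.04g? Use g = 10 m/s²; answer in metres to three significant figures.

ω = 1.75 rev/min × 2π/60 = 0.1833 rad/s.
a_c = ω²r = 1.04g ⇒ r = 1.04 × 10.0 / (0.1833)² = 10.40/0.03358 = 309.7 m.

310 m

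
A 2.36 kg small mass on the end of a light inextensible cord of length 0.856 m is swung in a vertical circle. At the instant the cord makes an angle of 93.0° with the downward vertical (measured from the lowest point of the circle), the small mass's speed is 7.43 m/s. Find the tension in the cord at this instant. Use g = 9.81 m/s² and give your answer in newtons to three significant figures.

151 N

Take the radial direction toward the centre of the circle as positive. The component of the weight along the string toward the centre is −mg cos φ (φ measured from the bottom), so Newton's second law along the string gives T − mg cos φ = m v²/r.
cos 93.0° = -0.05234, so T = m(v²/r + g cos φ) = 2.36 × ((7.43)²/0.856 + 9.81 × -0.05234) = 2.36 × (64.49 + (-0.5134)) = 2.36 × 63.98 = 151.0 N.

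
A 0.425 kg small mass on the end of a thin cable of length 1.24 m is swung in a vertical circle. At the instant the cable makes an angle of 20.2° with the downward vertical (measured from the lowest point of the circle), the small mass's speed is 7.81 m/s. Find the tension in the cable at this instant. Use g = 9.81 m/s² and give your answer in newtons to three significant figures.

24.8 N

Take the radial direction toward the centre of the circle as positive. The component of the weight along the string toward the centre is −mg cos φ (φ measured from the bottom), so Newton's second law along the string gives T − mg cos φ = m v²/r.
cos 20.2° = 0.9385, so T = m(v²/r + g cos φ) = 0.425 × ((7.81)²/1.24 + 9.81 × 0.9385) = 0.425 × (49.19 + (9.207)) = 0.425 × 58.40 = 24.82 N.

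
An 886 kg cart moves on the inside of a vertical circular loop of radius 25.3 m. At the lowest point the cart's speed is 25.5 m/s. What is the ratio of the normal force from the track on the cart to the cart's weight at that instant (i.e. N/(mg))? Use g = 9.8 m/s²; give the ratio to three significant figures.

At the bottom, N − mg = mv²/r, so N = m(v²/r + g) and N/(mg) = v²/(rg) + 1 = (25.5)²/(25.3 × 9.8) + 1 = 2.623 + 1 = 3.623.

3.62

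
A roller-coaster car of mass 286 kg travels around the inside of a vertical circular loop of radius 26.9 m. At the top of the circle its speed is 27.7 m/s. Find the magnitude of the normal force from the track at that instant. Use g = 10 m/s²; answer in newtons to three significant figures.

5300 N

At the top, both N and the weight mg point inward (toward the centre), so N + mg = mv²/r.
N = m(v²/r − g) = 286 × ((27.7)²/26.9 − 10.0) = 286 × (28.52 − 10.0) = 286 × 18.52 = 5298 N.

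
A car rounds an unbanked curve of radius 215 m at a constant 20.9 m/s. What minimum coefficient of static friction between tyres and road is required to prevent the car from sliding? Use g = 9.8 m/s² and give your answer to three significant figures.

0.207

Friction provides the centripetal force: μ_s m g = m v²/r, so μ_s = v²/(g r) = (20.90)²/(9.8 × 215) = 436.8/2107 = 0.2073.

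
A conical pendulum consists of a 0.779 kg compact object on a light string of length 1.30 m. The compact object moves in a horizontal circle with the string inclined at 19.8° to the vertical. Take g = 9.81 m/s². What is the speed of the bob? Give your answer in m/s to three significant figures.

The radius of the circle is r = L sinθ = 1.30 × sin 19.8° = 0.4404 m.
Horizontally T sinθ = mv²/r and vertically T cosθ = mg, so tanθ = v²/(rg).
v = √(r g tanθ) = √(0.4404 × 9.81 × 0.3600) = √1.555 = 1.247 m/s.

1.25 m/s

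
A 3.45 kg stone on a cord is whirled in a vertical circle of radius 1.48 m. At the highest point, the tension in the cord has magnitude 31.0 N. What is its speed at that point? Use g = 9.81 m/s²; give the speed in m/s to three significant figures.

5.27 m/s

At the top, T + mg = mv²/r, so v = √(r(T/m + g)) = √(1.48 × (31.0/3.45 + 9.81)) = √(1.48 × 18.80) = √27.82 = 5.274 m/s.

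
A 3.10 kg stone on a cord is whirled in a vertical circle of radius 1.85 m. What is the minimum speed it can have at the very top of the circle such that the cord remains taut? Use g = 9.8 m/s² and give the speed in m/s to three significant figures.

4.26 m/s

At the highest point the centre is directly below, so both the weight and T act inward: T + mg = mv²/r.
At minimum speed T → 0, so mg = mv_min²/r ⇒ v_min = √(g r) = √(9.8 × 1.85) = 4.258 m/s.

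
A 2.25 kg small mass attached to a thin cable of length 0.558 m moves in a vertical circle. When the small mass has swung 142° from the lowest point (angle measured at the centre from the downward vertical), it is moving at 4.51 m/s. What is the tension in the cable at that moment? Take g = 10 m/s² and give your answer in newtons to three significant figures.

64.3 N

Take the radial direction toward the centre of the circle as positive. The component of the weight along the string toward the centre is −mg cos φ (φ measured from the bottom), so Newton's second law along the string gives T − mg cos φ = m v²/r.
cos 142° = -0.7880, so T = m(v²/r + g cos φ) = 2.25 × ((4.51)²/0.558 + 10.0 × -0.7880) = 2.25 × (36.45 + (-7.880)) = 2.25 × 28.57 = 64.29 N.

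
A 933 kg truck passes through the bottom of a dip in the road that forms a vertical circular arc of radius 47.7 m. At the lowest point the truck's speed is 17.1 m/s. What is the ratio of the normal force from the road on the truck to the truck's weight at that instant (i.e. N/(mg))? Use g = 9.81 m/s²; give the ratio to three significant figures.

At the bottom, N − mg = mv²/r, so N = m(v²/r + g) and N/(mg) = v²/(rg) + 1 = (17.1)²/(47.7 × 9.81) + 1 = 0.6249 + 1 = 1.625.

1.62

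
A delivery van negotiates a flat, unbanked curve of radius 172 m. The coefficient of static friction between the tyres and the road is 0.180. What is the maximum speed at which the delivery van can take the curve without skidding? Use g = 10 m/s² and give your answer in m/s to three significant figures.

Friction provides the centripetal force on a flat curve. At maximum speed it is at its limiting value: μ_s m g = m v²/r.
Mass cancels: v_max = √(μ_s g r) = √(0.180 × 10.0 × 172) = √309.6 = 17.60 m/s.

17.6 m/s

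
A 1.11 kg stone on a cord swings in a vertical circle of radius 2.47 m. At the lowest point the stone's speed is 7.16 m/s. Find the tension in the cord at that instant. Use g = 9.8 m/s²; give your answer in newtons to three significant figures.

At the lowest point, T points up (toward the centre) and the weight mg points down (away from the centre), so the net inward force is T − mg = mv²/r.
T = m(v²/r + g) = 1.11 × ((7.16)²/2.47 + 9.8) = 1.11 × (20.76 + 9.8) = 1.11 × 30.56 = 33.92 N.

33.9 N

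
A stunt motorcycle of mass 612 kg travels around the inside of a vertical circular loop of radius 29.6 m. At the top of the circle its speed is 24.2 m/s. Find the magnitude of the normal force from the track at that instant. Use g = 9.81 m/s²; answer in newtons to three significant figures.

At the top, both N and the weight mg point inward (toward the centre), so N + mg = mv²/r.
N = m(v²/r − g) = 612 × ((24.2)²/29.6 − 9.81) = 612 × (19.79 − 9.81) = 612 × 9.975 = 6105 N.

6100 N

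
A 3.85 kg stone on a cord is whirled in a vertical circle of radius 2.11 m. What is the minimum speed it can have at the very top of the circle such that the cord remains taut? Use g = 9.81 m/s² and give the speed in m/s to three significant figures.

At the highest point the centre is directly below, so both the weight and T act inward: T + mg = mv²/r.
At minimum speed T → 0, so mg = mv_min²/r ⇒ v_min = √(g r) = √(9.81 × 2.11) = 4.550 m/s.

4.55 m/s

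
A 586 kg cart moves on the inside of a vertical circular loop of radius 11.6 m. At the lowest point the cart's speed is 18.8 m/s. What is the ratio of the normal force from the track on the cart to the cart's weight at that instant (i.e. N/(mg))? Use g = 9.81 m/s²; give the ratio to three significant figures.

4.11

At the bottom, N − mg = mv²/r, so N = m(v²/r + g) and N/(mg) = v²/(rg) + 1 = (18.8)²/(11.6 × 9.81) + 1 = 3.106 + 1 = 4.106.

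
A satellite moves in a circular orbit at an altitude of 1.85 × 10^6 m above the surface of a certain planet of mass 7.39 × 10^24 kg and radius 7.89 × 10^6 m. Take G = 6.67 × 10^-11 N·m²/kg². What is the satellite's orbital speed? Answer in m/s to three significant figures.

Orbital radius r = R + h = 7.89 × 10^6 + 1.85 × 10^6 = 9.740 × 10^6 m.
Gravity supplies the centripetal force: G M m / r² = m v² / r, so v = √(GM/r).
v = √(6.67 × 10^-11 × 7.39 × 10^24 / 9.740 × 10^6) = √(5.061 × 10^7) = 7114 m/s.

7110 m/s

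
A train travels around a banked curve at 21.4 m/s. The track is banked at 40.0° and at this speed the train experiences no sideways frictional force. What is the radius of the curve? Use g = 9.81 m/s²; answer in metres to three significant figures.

Frictionless banking: tanθ = v²/(rg), so r = v²/(g tanθ).
r = (21.4)²/(9.81 × tan 40.0°) = 458.0/(9.81 × 0.8391) = 458.0/8.232 = 55.63 m.

55.6 m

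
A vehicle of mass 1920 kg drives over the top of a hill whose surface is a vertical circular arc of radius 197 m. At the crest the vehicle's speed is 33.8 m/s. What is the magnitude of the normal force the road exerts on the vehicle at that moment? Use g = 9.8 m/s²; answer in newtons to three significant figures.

At the crest the centripetal acceleration points downward (toward the centre of the arc), so mg − N = mv²/r.
N = m(g − v²/r) = 1920 × (9.8 − (33.8)²/197) = 1920 × (9.8 − 5.799) = 1920 × 4.001 = 7682 N.

7680 N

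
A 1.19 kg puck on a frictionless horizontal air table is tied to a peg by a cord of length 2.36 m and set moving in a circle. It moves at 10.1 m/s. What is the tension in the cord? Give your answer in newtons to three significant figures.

51.4 N

The tension is the only horizontal force, so it supplies the full centripetal force: T = m v²/r = 1.19 × (10.10)²/2.36 = 1.19 × 102.0/2.36 = 51.44 N.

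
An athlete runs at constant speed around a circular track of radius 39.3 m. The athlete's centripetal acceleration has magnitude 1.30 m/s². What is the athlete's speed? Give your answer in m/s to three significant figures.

7.15 m/s

a_c = v²/r ⇒ v = √(a_c · r) = √(1.30 × 39.3) = √51.09 = 7.148 m/s.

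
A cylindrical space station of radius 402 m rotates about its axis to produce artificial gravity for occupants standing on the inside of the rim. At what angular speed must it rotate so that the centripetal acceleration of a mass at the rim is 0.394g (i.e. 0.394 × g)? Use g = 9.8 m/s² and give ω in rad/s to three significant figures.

0.0980 rad/s

Centripetal acceleration a_c = ω²r. Setting ω²r = 0.394g:
ω = √(0.394g / r) = √(0.394 × 9.8 / 402) = √0.009605 = 0.09800 rad/s.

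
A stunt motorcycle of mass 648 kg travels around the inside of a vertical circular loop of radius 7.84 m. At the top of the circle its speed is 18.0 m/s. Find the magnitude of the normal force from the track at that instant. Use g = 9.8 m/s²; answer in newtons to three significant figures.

At the top, both N and the weight mg point inward (toward the centre), so N + mg = mv²/r.
N = m(v²/r − g) = 648 × ((18.0)²/7.84 − 9.8) = 648 × (41.33 − 9.8) = 648 × 31.53 = 20430 N.

20400 N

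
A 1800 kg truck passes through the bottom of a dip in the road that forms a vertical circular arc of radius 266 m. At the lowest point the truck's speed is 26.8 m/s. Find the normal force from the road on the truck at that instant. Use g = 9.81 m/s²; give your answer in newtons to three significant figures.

22500 N

At the lowest point, N points up (toward the centre) and the weight mg points down (away from the centre), so the net inward force is N − mg = mv²/r.
N = m(v²/r + g) = 1800 × ((26.8)²/266 + 9.81) = 1800 × (2.700 + 9.81) = 1800 × 12.51 = 22520 N.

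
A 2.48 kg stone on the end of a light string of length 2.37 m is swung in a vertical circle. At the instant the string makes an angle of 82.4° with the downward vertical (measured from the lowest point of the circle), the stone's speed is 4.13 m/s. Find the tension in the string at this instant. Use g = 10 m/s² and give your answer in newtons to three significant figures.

21.1 N

Take the radial direction toward the centre of the circle as positive. The component of the weight along the string toward the centre is −mg cos φ (φ measured from the bottom), so Newton's second law along the string gives T − mg cos φ = m v²/r.
cos 82.4° = 0.1323, so T = m(v²/r + g cos φ) = 2.48 × ((4.13)²/2.37 + 10.0 × 0.1323) = 2.48 × (7.197 + (1.323)) = 2.48 × 8.520 = 21.13 N.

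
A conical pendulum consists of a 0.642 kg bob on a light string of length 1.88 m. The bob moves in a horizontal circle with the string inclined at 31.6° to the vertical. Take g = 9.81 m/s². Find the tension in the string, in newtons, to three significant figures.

7.39 N

Vertically the bob has no acceleration, so T cosθ = mg.
T = mg/cosθ = 0.642 × 9.81 / cos 31.6° = 6.298/0.8517 = 7.394 N.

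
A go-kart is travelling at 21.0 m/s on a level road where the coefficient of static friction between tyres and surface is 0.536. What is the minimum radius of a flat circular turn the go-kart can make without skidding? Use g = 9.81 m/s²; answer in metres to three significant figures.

83.9 m

At the limit, μ_s m g = m v²/r, so r_min = v²/(μ_s g) = (21.0)²/(0.536 × 9.81) = 441.0/5.258 = 83.87 m.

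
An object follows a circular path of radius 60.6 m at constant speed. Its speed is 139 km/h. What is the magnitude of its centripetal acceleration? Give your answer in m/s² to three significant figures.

v = 139 km/h = 139/3.6 = 38.61 m/s.
a_c = v²/r = (38.61)²/60.6 = 1491/60.6 = 24.60 m/s².

24.6 m/s²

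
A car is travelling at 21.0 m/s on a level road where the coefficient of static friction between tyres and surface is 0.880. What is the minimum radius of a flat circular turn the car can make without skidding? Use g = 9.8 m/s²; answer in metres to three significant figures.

At the limit, μ_s m g = m v²/r, so r_min = v²/(μ_s g) = (21.0)²/(0.880 × 9.8) = 441.0/8.624 = 51.14 m.

51.1 m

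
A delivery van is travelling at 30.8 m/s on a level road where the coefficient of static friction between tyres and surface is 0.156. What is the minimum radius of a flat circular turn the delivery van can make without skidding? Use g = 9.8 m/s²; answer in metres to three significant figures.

621 m

At the limit, μ_s m g = m v²/r, so r_min = v²/(μ_s g) = (30.8)²/(0.156 × 9.8) = 948.6/1.529 = 620.5 m.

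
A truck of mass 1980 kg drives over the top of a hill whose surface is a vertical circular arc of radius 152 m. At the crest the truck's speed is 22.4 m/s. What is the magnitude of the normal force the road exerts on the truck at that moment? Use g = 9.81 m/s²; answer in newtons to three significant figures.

12900 N

At the crest the centripetal acceleration points downward (toward the centre of the arc), so mg − N = mv²/r.
N = m(g − v²/r) = 1980 × (9.81 − (22.4)²/152) = 1980 × (9.81 − 3.301) = 1980 × 6.509 = 12890 N.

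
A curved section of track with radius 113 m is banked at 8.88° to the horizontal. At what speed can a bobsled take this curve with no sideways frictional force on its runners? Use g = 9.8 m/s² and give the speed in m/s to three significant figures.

On a frictionless banked curve, N sinθ = mv²/r and N cosθ = mg, so tanθ = v²/(rg).
v = √(r g tanθ) = √(113 × 9.8 × tan 8.88°) = √(113 × 9.8 × 0.1562) = √173.0 = 13.15 m/s.

13.2 m/s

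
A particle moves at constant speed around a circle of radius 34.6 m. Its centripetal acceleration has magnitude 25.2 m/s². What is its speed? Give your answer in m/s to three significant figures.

29.5 m/s

a_c = v²/r ⇒ v = √(a_c · r) = √(25.2 × 34.6) = √871.9 = 29.53 m/s.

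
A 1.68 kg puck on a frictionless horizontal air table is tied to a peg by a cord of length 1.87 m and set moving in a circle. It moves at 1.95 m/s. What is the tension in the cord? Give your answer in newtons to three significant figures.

The tension is the only horizontal force, so it supplies the full centripetal force: T = m v²/r = 1.68 × (1.950)²/1.87 = 1.68 × 3.802/1.87 = 3.416 N.

3.42 N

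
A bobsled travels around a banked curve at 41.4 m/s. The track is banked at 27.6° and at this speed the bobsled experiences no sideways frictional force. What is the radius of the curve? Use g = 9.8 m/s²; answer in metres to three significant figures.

335 m

Frictionless banking: tanθ = v²/(rg), so r = v²/(g tanθ).
r = (41.4)²/(9.8 × tan 27.6°) = 1714/(9.8 × 0.5228) = 1714/5.123 = 334.5 m.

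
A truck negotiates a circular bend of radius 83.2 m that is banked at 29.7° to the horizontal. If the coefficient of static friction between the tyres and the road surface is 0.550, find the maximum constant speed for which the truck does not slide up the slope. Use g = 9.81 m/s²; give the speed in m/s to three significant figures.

36.5 m/s

At the maximum speed, friction acts down the slope at its limiting value f = μN. Radially (horizontal, toward centre): N sinθ + μN cosθ = mv²/r. Vertically: N cosθ − μN sinθ = mg.
Dividing: v² = r g (sinθ + μcosθ)/(cosθ − μsinθ).
sinθ + μcosθ = 0.4955 + 0.550×0.8686 = 0.9732; cosθ − μsinθ = 0.8686 − 0.550×0.4955 = 0.5961.
v² = 83.2 × 9.81 × 0.9732/0.5961 = 1332 m²/s², so v = 36.50 m/s.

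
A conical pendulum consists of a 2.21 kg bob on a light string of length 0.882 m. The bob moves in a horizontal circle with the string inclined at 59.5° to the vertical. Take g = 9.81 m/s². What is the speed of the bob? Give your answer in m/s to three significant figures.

The radius of the circle is r = L sinθ = 0.882 × sin 59.5° = 0.7600 m.
Horizontally T sinθ = mv²/r and vertically T cosθ = mg, so tanθ = v²/(rg).
v = √(r g tanθ) = √(0.7600 × 9.81 × 1.698) = √12.66 = 3.558 m/s.

3.56 m/s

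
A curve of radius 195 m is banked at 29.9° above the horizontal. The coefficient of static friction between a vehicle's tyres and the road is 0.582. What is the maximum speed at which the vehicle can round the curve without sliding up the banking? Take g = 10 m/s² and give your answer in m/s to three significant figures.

At the maximum speed, friction acts down the slope at its limiting value f = μN. Radially (horizontal, toward centre): N sinθ + μN cosθ = mv²/r. Vertically: N cosθ − μN sinθ = mg.
Dividing: v² = r g (sinθ + μcosθ)/(cosθ − μsinθ).
sinθ + μcosθ = 0.4985 + 0.582×0.8669 = 1.003; cosθ − μsinθ = 0.8669 − 0.582×0.4985 = 0.5768.
v² = 195 × 10.0 × 1.003/0.5768 = 3391 m²/s², so v = 58.23 m/s.

58.2 m/s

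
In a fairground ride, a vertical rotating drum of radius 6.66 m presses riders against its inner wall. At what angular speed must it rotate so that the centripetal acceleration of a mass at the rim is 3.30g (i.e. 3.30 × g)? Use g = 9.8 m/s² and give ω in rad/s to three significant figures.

2.20 rad/s

Centripetal acceleration a_c = ω²r. Setting ω²r = 3.30g:
ω = √(3.30g / r) = √(3.30 × 9.8 / 6.66) = √4.856 = 2.204 rad/s.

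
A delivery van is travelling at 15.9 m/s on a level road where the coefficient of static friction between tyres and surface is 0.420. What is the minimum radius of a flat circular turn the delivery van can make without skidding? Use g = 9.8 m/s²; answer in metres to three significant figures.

61.4 m

At the limit, μ_s m g = m v²/r, so r_min = v²/(μ_s g) = (15.9)²/(0.420 × 9.8) = 252.8/4.116 = 61.42 m.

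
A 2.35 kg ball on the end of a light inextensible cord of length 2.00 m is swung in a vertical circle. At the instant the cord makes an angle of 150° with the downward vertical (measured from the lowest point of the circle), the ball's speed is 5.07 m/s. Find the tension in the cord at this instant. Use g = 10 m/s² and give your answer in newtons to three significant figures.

9.85 N

Take the radial direction toward the centre of the circle as positive. The component of the weight along the string toward the centre is −mg cos φ (φ measured from the bottom), so Newton's second law along the string gives T − mg cos φ = m v²/r.
cos 150° = -0.8660, so T = m(v²/r + g cos φ) = 2.35 × ((5.07)²/2.00 + 10.0 × -0.8660) = 2.35 × (12.85 + (-8.660)) = 2.35 × 4.192 = 9.852 N.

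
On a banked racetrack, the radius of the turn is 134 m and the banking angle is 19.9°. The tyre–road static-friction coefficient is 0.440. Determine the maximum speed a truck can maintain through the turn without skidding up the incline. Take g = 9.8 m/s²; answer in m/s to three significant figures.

35.4 m/s

At the maximum speed, friction acts down the slope at its limiting value f = μN. Radially (horizontal, toward centre): N sinθ + μN cosθ = mv²/r. Vertically: N cosθ − μN sinθ = mg.
Dividing: v² = r g (sinθ + μcosθ)/(cosθ − μsinθ).
sinθ + μcosθ = 0.3404 + 0.440×0.9403 = 0.7541; cosθ − μsinθ = 0.9403 − 0.440×0.3404 = 0.7905.
v² = 134 × 9.8 × 0.7541/0.7905 = 1253 m²/s², so v = 35.39 m/s.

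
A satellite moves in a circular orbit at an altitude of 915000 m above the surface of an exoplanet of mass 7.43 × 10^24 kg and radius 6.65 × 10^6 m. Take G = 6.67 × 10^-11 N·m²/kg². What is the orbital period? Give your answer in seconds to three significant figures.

5870 s

r = R + h = 6.65 × 10^6 + 915000 = 7.565 × 10^6 m. Gravity provides the centripetal force: G M m / r² = m v² / r ⇒ v = √(GM/r) = 8094 m/s.
T = 2πr/v = 2π × 7.565 × 10^6 / 8094 = 5873 s.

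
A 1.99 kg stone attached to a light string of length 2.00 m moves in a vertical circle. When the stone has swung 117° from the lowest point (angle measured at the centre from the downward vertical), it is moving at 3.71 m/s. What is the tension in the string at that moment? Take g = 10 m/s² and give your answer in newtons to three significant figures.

4.66 N

Take the radial direction toward the centre of the circle as positive. The component of the weight along the string toward the centre is −mg cos φ (φ measured from the bottom), so Newton's second law along the string gives T − mg cos φ = m v²/r.
cos 117° = -0.4540, so T = m(v²/r + g cos φ) = 1.99 × ((3.71)²/2.00 + 10.0 × -0.4540) = 1.99 × (6.882 + (-4.540)) = 1.99 × 2.342 = 4.661 N.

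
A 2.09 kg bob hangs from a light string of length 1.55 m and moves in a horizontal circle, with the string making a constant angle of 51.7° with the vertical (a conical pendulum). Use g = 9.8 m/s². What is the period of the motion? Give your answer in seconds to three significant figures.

r = L sinθ = 1.216 m. From T sinθ = mω²r and T cosθ = mg: tanθ = ω²r/g, so ω² = g tanθ / r = g/(L cosθ).
ω = √(g/(L cosθ)) = √(9.8/(1.55 × 0.6198)) = √10.20 = 3.194 rad/s.
Period = 2π/ω = 1.967 s.

1.97 s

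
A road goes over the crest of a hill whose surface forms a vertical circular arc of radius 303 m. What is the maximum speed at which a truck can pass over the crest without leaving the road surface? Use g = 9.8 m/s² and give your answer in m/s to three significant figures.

54.5 m/s

At the crest the centre of the circle is below the truck, so the net downward (centripetal) force is mg − N = mv²/r.
The truck leaves the road when N → 0, giving v_max = √(g r) = √(9.8 × 303) = 54.49 m/s.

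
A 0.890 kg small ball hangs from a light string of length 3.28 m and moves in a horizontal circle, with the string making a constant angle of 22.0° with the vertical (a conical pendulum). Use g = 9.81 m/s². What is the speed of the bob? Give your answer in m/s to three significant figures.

2.21 m/s

The radius of the circle is r = L sinθ = 3.28 × sin 22.0° = 1.229 m.
Horizontally T sinθ = mv²/r and vertically T cosθ = mg, so tanθ = v²/(rg).
v = √(r g tanθ) = √(1.229 × 9.81 × 0.4040) = √4.870 = 2.207 m/s.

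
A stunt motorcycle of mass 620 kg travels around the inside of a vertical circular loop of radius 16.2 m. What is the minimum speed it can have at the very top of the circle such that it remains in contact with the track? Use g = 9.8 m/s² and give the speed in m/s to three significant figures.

At the top, both weight mg and N point toward the centre: N + mg = mv²/r.
At minimum speed N → 0, so mg = mv_min²/r ⇒ v_min = √(g r) = √(9.8 × 16.2) = 12.60 m/s.

12.6 m/s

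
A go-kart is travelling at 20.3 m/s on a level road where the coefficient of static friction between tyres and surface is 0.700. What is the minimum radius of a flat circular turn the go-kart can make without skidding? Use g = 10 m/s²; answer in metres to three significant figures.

58.9 m

At the limit, μ_s m g = m v²/r, so r_min = v²/(μ_s g) = (20.3)²/(0.700 × 10.0) = 412.1/7.000 = 58.87 m.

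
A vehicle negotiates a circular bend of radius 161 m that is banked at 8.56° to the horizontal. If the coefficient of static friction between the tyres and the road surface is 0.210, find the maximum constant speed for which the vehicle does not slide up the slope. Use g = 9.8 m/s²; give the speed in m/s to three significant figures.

24.2 m/s

At the maximum speed, friction acts down the slope at its limiting value f = μN. Radially (horizontal, toward centre): N sinθ + μN cosθ = mv²/r. Vertically: N cosθ − μN sinθ = mg.
Dividing: v² = r g (sinθ + μcosθ)/(cosθ − μsinθ).
sinθ + μcosθ = 0.1488 + 0.210×0.9889 = 0.3565; cosθ − μsinθ = 0.9889 − 0.210×0.1488 = 0.9576.
v² = 161 × 9.8 × 0.3565/0.9576 = 587.4 m²/s², so v = 24.24 m/s.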